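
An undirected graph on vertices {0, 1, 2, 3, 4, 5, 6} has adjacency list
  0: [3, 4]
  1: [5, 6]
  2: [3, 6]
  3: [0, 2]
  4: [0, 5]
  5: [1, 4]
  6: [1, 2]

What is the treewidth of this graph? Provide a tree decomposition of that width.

Treewidth 2.
Bags: B1 = {1, 2, 6}  B2 = {1, 2, 5}  B3 = {2, 4, 5}  B4 = {0, 2, 4}  B5 = {0, 2, 3}
Tree: B1–B2, B2–B3, B3–B4, B4–B5

Each bag holds 3 vertices, so the decomposition has width 2, which upper-bounds the treewidth. The edges 2–6–1–5–4–0–3–2 form a cycle, so G is not a tree and its treewidth is at least 2. Therefore the treewidth is 2.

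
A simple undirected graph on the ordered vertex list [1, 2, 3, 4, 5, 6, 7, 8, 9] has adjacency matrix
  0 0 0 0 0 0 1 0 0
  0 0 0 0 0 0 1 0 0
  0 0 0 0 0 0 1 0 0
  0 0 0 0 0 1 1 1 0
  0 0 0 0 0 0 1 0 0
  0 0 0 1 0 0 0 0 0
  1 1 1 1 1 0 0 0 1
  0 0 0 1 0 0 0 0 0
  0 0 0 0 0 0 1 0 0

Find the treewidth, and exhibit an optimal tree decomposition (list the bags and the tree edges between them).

Treewidth 1.
Bags: B1 = {4, 7}  B2 = {4, 8}  B3 = {5, 7}  B4 = {4, 6}  B5 = {3, 7}  B6 = {7, 9}  B7 = {2, 7}  B8 = {1, 7}
Tree: B1–B2, B1–B3, B1–B4, B1–B5, B5–B6, B6–B7, B3–B8

Each bag holds 2 vertices, so the decomposition has width 1, which upper-bounds the treewidth. Since G has at least one edge (e.g. 7–4), it is not an edgeless graph, so tw(G) ≥ 1. The upper and lower bounds meet at 1, so that is the treewidth.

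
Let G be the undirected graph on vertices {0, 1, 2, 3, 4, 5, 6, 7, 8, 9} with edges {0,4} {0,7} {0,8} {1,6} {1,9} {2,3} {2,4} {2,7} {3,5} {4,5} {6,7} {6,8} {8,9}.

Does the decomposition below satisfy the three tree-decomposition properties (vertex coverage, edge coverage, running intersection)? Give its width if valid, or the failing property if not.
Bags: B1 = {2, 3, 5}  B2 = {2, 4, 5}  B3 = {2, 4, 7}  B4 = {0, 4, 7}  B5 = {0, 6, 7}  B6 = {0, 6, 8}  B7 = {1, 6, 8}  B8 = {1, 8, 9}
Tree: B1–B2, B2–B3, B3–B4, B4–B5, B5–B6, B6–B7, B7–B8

Vertex coverage: the bags together contain {0, 1, 2, 3, 4, 5, 6, 7, 8, 9}, the full vertex set. Edge coverage: each edge of G has both endpoints in at least one bag. Running intersection: for every vertex, the bags containing it form a connected subtree. All three properties hold, so this is a valid tree decomposition of width max|bag| − 1 = 2, and hence tw(G) ≤ 2.

Yes; width 2.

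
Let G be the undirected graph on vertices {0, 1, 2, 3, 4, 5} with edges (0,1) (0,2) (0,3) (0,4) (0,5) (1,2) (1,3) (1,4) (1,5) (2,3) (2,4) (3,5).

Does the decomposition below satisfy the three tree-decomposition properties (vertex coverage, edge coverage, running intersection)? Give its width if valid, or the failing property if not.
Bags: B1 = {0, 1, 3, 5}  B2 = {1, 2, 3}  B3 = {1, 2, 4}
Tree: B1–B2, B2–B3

A tree decomposition must satisfy three properties: every vertex lies in some bag; for every edge, both endpoints lie together in some bag; and for every vertex, the bags containing it form a connected subtree. Here edge (0,2) lies in no bag, so the decomposition is invalid.

No — edge (0,2) lies in no bag.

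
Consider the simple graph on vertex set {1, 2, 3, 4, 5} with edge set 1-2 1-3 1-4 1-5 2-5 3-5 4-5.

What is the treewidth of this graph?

A width-2 tree decomposition is:
Bags: B1 = {1, 3, 5}  B2 = {1, 4, 5}  B3 = {1, 2, 5}
Tree: B1–B2, B1–B3
Each bag holds 3 vertices, so the decomposition has width 2, which upper-bounds the treewidth. Conversely, {1, 2, 5} is a clique of size 3, and the vertices of any clique must share a bag in every tree decomposition; so some bag has ≥ 3 vertices and tw(G) ≥ 2. Therefore the treewidth is 2.

2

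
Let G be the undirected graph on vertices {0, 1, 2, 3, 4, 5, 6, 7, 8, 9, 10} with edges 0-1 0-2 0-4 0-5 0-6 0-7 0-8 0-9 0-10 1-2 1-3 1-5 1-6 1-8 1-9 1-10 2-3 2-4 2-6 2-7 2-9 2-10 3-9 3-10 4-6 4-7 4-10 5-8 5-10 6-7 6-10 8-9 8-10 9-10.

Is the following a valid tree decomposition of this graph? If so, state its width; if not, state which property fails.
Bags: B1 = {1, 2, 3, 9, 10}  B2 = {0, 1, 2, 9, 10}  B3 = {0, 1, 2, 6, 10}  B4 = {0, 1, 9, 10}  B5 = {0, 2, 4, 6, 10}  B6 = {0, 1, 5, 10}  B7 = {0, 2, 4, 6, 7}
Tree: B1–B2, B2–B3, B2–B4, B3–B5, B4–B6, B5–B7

A tree decomposition must satisfy three properties: every vertex lies in some bag; for every edge, both endpoints lie together in some bag; and for every vertex, the bags containing it form a connected subtree. Here vertex 8 appears in no bag, so the decomposition is invalid.

No — vertex 8 appears in no bag.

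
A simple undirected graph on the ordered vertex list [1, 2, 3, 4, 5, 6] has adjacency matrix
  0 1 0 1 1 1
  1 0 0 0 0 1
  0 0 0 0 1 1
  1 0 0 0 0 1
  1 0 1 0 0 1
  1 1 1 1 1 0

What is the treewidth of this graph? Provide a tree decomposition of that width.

Treewidth 2.
One optimal decomposition is:
Bags: B1 = {1, 5, 6}  B2 = {1, 4, 6}  B3 = {1, 2, 6}  B4 = {3, 5, 6}
Tree: B1–B2, B1–B3, B1–B4

Every bag has size at most 3, so the width is 3 − 1 = 2 and tw(G) ≤ 2. For the lower bound, the 3 vertices {1, 2, 6} are pairwise adjacent, and any tree decomposition puts a clique entirely inside one bag — forcing width ≥ 2. The upper and lower bounds meet at 2, so that is the treewidth.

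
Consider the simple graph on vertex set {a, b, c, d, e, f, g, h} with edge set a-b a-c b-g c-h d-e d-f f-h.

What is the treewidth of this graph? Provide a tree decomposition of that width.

Every bag has size at most 2, so the width is 2 − 1 = 1 and tw(G) ≤ 1. Since G has at least one edge (e.g. g–b), it is not an edgeless graph, so tw(G) ≥ 1. Hence tw(G) = 1 exactly.

Treewidth 1.
Bags: B1 = {b, g}  B2 = {a, b}  B3 = {a, c}  B4 = {c, h}  B5 = {f, h}  B6 = {d, f}  B7 = {d, e}
Tree: B1–B2, B2–B3, B3–B4, B4–B5, B5–B6, B6–B7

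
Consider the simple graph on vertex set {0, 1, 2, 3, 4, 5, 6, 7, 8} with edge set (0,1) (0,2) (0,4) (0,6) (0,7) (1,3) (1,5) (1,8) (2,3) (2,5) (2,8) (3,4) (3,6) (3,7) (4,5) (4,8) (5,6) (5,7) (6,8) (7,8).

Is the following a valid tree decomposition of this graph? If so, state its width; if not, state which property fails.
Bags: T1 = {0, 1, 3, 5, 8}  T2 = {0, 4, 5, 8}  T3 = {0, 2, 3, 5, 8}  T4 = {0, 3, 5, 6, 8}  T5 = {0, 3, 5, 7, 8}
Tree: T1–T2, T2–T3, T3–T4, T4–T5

A tree decomposition must satisfy three properties: every vertex lies in some bag; for every edge, both endpoints lie together in some bag; and for every vertex, the bags containing it form a connected subtree. Here edge (3,4) lies in no bag, so the decomposition is invalid.

No — edge (3,4) lies in no bag.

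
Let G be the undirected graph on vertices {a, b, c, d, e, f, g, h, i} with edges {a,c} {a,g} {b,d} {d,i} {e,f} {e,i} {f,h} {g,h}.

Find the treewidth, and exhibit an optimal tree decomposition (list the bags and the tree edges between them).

Treewidth 1.
One such decomposition:
Bags: B1 = {b, d}  B2 = {d, i}  B3 = {e, i}  B4 = {e, f}  B5 = {f, h}  B6 = {g, h}  B7 = {a, g}  B8 = {a, c}
Tree: B1–B2, B2–B3, B3–B4, B4–B5, B5–B6, B6–B7, B7–B8

The largest bag has 2 vertices, giving width 1; this decomposition certifies tw(G) ≤ 1. Any graph with an edge has treewidth ≥ 1, and G has the edge b–d. The upper and lower bounds meet at 1, so that is the treewidth.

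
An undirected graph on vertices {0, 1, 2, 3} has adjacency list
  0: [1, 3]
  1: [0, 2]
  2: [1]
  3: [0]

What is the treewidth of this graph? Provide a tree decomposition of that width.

Each bag holds 2 vertices, so the decomposition has width 1, which upper-bounds the treewidth. Any graph with an edge has treewidth ≥ 1, and G has the edge 0–3. Hence tw(G) = 1 exactly.

Treewidth 1.
One such decomposition:
Bags: B1 = {0, 3}  B2 = {0, 1}  B3 = {1, 2}
Tree: B1–B2, B2–B3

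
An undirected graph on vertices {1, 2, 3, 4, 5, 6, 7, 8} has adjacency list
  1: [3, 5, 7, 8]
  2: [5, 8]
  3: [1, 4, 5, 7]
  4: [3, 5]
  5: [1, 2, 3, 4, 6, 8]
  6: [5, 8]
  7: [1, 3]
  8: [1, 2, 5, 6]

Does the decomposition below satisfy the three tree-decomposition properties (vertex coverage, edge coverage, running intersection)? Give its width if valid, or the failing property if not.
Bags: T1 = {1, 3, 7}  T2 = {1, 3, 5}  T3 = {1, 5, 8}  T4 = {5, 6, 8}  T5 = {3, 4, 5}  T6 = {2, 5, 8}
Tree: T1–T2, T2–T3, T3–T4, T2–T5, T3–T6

Yes; width 2.

Checking the three conditions: (i) the bags cover all of {1, 2, 3, 4, 5, 6, 7, 8}; (ii) for each edge, some bag contains both endpoints; (iii) the bags containing any fixed vertex form a subtree. All hold, so the decomposition is valid with width 3 − 1 = 2.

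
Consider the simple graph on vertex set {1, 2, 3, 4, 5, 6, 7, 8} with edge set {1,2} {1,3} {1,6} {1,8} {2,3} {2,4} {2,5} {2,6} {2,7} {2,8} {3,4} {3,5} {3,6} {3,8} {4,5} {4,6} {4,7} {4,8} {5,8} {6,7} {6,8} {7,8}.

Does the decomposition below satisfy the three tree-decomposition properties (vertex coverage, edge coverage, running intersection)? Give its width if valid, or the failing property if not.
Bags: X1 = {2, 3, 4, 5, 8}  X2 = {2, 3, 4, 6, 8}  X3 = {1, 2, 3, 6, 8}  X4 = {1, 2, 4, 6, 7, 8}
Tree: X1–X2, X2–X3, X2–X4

A tree decomposition must satisfy three properties: every vertex lies in some bag; for every edge, both endpoints lie together in some bag; and for every vertex, the bags containing it form a connected subtree. Here bags containing vertex 1 are not connected in the tree, so the decomposition is invalid.

No — bags containing vertex 1 are not connected in the tree.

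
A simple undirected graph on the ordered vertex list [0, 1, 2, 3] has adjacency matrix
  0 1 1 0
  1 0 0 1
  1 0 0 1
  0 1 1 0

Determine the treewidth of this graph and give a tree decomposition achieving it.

Treewidth 2.
Bags: B1 = {0, 1, 3}  B2 = {0, 2, 3}
Tree: B1–B2

The largest bag has 3 vertices, giving width 2; this decomposition certifies tw(G) ≤ 2. For the lower bound, G contains the cycle 3–1–0–2–3, so G is not a forest; only forests have treewidth ≤ 1, hence tw(G) ≥ 2. Combining the bounds, tw(G) = 2.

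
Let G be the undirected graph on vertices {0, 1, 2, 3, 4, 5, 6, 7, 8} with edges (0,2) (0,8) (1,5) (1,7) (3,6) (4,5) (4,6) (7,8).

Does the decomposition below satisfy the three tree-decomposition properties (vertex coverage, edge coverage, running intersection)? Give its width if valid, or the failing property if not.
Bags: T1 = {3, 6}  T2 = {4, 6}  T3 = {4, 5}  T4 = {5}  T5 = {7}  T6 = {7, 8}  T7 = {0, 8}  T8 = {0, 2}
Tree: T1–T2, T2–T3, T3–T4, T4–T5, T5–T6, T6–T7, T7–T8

No — vertex 1 appears in no bag.

A tree decomposition must satisfy three properties: every vertex lies in some bag; for every edge, both endpoints lie together in some bag; and for every vertex, the bags containing it form a connected subtree. Here vertex 1 appears in no bag, so the decomposition is invalid.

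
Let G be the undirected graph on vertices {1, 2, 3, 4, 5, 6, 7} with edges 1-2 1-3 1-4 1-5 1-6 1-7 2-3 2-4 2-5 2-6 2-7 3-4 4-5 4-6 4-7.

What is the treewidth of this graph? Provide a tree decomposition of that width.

Treewidth 3.
One such decomposition:
Bags: B1 = {1, 2, 3, 4}  B2 = {1, 2, 4, 5}  B3 = {1, 2, 4, 7}  B4 = {1, 2, 4, 6}
Tree: B1–B2, B1–B3, B2–B4

Each bag holds 4 vertices, so the decomposition has width 3, which upper-bounds the treewidth. Conversely, {1, 2, 3, 4} is a clique of size 4, and the vertices of any clique must share a bag in every tree decomposition; so some bag has ≥ 4 vertices and tw(G) ≥ 3. Combining the bounds, tw(G) = 3.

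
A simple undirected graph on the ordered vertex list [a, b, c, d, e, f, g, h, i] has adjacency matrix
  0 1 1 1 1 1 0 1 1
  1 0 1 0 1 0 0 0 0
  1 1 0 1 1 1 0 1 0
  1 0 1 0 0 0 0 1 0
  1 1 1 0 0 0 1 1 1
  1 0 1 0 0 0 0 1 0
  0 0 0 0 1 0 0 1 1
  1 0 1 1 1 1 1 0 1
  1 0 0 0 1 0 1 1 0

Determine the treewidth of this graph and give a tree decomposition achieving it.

Each bag holds 4 vertices, so the decomposition has width 3, which upper-bounds the treewidth. On the other hand G contains the 4-clique {e, g, h, i}. A clique must lie in a single bag of any decomposition, so no decomposition can have width below 3. The upper and lower bounds meet at 3, so that is the treewidth.

Treewidth 3.
Bags: B1 = {e, g, h, i}  B2 = {a, e, h, i}  B3 = {a, c, e, h}  B4 = {a, b, c, e}  B5 = {a, c, d, h}  B6 = {a, c, f, h}
Tree: B1–B2, B2–B3, B3–B4, B3–B5, B5–B6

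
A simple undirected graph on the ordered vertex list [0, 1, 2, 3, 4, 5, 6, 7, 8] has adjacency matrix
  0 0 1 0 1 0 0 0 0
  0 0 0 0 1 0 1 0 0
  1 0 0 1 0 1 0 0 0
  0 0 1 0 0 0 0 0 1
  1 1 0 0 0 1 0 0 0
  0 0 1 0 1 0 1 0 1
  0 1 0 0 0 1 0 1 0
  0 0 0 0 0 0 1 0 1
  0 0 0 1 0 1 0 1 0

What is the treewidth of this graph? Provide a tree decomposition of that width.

Treewidth 3.
One optimal decomposition is:
Bags: B1 = {0, 2, 3, 8}  B2 = {0, 2, 5, 8}  B3 = {0, 4, 5, 8}  B4 = {4, 5, 7, 8}  B5 = {4, 5, 6, 7}  B6 = {1, 4, 6, 7}
Tree: B1–B2, B2–B3, B3–B4, B4–B5, B5–B6

Every bag has size at most 4, so the width is 4 − 1 = 3 and tw(G) ≤ 3. For the lower bound: the 4 vertex sets {0,2,3}, {8}, {5}, {1,4,6,7} are disjoint, each induces a connected subgraph, and every pair is joined by at least one edge of G. Contracting each set to a single vertex therefore yields K_{4} as a minor, and since treewidth is minor-monotone, tw(G) ≥ tw(K_{4}) = 3. Hence tw(G) = 3 exactly.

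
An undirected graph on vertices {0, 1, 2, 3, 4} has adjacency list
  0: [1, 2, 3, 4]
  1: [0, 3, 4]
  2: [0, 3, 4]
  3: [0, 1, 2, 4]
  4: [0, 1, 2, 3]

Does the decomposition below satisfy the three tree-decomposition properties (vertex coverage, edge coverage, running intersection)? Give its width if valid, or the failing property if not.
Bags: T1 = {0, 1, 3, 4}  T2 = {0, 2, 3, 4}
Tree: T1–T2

Yes; width 3.

Every vertex of G appears in some bag (union = {0, 1, 2, 3, 4}); every edge is covered by a bag; and for each vertex v the set of bags containing v is connected in the bag tree. The decomposition is therefore valid. The largest bag has 4 vertices, so the width is 3.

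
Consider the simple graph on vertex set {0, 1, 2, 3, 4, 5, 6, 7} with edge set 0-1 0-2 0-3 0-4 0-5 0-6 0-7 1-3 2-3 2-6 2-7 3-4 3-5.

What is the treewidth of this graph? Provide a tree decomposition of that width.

The largest bag has 3 vertices, giving width 2; this decomposition certifies tw(G) ≤ 2. Conversely, {0, 1, 3} is a clique of size 3, and the vertices of any clique must share a bag in every tree decomposition; so some bag has ≥ 3 vertices and tw(G) ≥ 2. Therefore the treewidth is 2.

Treewidth 2.
One optimal decomposition is:
Bags: B1 = {0, 3, 4}  B2 = {0, 2, 3}  B3 = {0, 1, 3}  B4 = {0, 3, 5}  B5 = {0, 2, 6}  B6 = {0, 2, 7}
Tree: B1–B2, B2–B3, B1–B4, B2–B5, B2–B6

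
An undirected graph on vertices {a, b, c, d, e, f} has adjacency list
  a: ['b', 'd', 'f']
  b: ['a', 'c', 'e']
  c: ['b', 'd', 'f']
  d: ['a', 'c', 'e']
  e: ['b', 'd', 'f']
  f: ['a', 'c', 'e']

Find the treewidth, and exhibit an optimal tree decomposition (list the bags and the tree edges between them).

Treewidth 3.
Bags: B1 = {a, b, c, e}  B2 = {a, c, e, f}  B3 = {a, c, d, e}
Tree: B1–B2, B2–B3

Every bag has size at most 4, so the width is 4 − 1 = 3 and tw(G) ≤ 3. For the lower bound: the 4 vertex sets {a,b}, {c,f}, {e}, {d} are disjoint, each induces a connected subgraph, and every pair is joined by at least one edge of G. Contracting each set to a single vertex therefore yields K_{4} as a minor, and since treewidth is minor-monotone, tw(G) ≥ tw(K_{4}) = 3. Combining the bounds, tw(G) = 3.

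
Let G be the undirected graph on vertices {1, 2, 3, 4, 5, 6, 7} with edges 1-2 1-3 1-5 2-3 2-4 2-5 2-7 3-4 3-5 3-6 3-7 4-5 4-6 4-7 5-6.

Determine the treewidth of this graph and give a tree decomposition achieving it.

Treewidth 3.
Bags: B1 = {2, 3, 4, 5}  B2 = {2, 3, 4, 7}  B3 = {1, 2, 3, 5}  B4 = {3, 4, 5, 6}
Tree: B1–B2, B1–B3, B1–B4

Each bag holds 4 vertices, so the decomposition has width 3, which upper-bounds the treewidth. Conversely, {1, 2, 3, 5} is a clique of size 4, and the vertices of any clique must share a bag in every tree decomposition; so some bag has ≥ 4 vertices and tw(G) ≥ 3. Hence tw(G) = 3 exactly.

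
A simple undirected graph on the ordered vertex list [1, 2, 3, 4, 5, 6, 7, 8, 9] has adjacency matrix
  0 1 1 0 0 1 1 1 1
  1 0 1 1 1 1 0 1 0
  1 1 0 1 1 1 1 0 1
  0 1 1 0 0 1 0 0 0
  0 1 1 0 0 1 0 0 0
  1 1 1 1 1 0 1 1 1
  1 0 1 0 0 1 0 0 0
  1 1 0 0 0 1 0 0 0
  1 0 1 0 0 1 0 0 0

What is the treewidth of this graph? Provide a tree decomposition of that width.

Each bag holds 4 vertices, so the decomposition has width 3, which upper-bounds the treewidth. On the other hand G contains the 4-clique {1, 2, 6, 8}. A clique must lie in a single bag of any decomposition, so no decomposition can have width below 3. Combining the bounds, tw(G) = 3.

Treewidth 3.
One optimal decomposition is:
Bags: B1 = {1, 3, 6, 9}  B2 = {1, 2, 3, 6}  B3 = {1, 3, 6, 7}  B4 = {1, 2, 6, 8}  B5 = {2, 3, 5, 6}  B6 = {2, 3, 4, 6}
Tree: B1–B2, B2–B3, B2–B4, B2–B5, B2–B6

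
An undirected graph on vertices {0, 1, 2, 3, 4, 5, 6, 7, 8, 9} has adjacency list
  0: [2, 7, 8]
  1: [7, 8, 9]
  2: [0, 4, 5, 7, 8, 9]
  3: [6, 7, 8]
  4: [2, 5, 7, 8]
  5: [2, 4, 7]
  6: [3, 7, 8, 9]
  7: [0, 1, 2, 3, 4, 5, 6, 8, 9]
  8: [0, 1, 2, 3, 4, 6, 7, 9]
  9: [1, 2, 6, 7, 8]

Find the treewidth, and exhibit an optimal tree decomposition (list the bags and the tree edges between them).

Treewidth 3.
Bags: B1 = {2, 4, 7, 8}  B2 = {2, 7, 8, 9}  B3 = {0, 2, 7, 8}  B4 = {6, 7, 8, 9}  B5 = {3, 6, 7, 8}  B6 = {2, 4, 5, 7}  B7 = {1, 7, 8, 9}
Tree: B1–B2, B2–B3, B2–B4, B4–B5, B1–B6, B2–B7

The largest bag has 4 vertices, giving width 3; this decomposition certifies tw(G) ≤ 3. On the other hand G contains the 4-clique {1, 7, 8, 9}. A clique must lie in a single bag of any decomposition, so no decomposition can have width below 3. Therefore the treewidth is 3.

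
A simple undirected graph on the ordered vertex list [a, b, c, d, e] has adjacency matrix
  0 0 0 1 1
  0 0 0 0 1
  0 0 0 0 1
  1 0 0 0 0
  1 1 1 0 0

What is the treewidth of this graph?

1

A width-1 tree decomposition is:
Bags: B1 = {a, e}  B2 = {b, e}  B3 = {c, e}  B4 = {a, d}
Tree: B1–B2, B1–B3, B1–B4
Each bag holds 2 vertices, so the decomposition has width 1, which upper-bounds the treewidth. G has an edge, so its treewidth is at least 1. Combining the bounds, tw(G) = 1.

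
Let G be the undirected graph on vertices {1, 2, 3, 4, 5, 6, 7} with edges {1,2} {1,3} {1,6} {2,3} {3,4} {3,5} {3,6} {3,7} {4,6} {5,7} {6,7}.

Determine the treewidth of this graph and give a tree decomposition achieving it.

Treewidth 2.
Bags: B1 = {3, 6, 7}  B2 = {1, 3, 6}  B3 = {3, 5, 7}  B4 = {3, 4, 6}  B5 = {1, 2, 3}
Tree: B1–B2, B1–B3, B2–B4, B2–B5

The largest bag has 3 vertices, giving width 2; this decomposition certifies tw(G) ≤ 2. On the other hand G contains the 3-clique {1, 2, 3}. A clique must lie in a single bag of any decomposition, so no decomposition can have width below 2. Hence tw(G) = 2 exactly.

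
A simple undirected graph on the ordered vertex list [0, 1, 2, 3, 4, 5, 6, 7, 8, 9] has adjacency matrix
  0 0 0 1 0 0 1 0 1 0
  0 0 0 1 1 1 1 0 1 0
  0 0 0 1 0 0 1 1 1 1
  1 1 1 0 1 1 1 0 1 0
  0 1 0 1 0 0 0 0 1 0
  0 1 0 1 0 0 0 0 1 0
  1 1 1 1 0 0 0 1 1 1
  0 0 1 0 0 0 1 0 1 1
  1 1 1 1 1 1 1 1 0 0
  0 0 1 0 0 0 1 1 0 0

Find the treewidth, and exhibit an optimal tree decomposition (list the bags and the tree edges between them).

Treewidth 3.
One such decomposition:
Bags: B1 = {2, 3, 6, 8}  B2 = {0, 3, 6, 8}  B3 = {1, 3, 6, 8}  B4 = {1, 3, 4, 8}  B5 = {2, 6, 7, 8}  B6 = {2, 6, 7, 9}  B7 = {1, 3, 5, 8}
Tree: B1–B2, B2–B3, B3–B4, B1–B5, B5–B6, B3–B7

Each bag holds 4 vertices, so the decomposition has width 3, which upper-bounds the treewidth. On the other hand G contains the 4-clique {0, 3, 6, 8}. A clique must lie in a single bag of any decomposition, so no decomposition can have width below 3. Therefore the treewidth is 3.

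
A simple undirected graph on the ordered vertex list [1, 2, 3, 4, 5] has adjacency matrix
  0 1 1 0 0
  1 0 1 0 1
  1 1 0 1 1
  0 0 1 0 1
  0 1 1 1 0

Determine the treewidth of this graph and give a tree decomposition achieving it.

The largest bag has 3 vertices, giving width 2; this decomposition certifies tw(G) ≤ 2. For the lower bound, the 3 vertices {1, 2, 3} are pairwise adjacent, and any tree decomposition puts a clique entirely inside one bag — forcing width ≥ 2. Therefore the treewidth is 2.

Treewidth 2.
One optimal decomposition is:
Bags: B1 = {2, 3, 5}  B2 = {3, 4, 5}  B3 = {1, 2, 3}
Tree: B1–B2, B1–B3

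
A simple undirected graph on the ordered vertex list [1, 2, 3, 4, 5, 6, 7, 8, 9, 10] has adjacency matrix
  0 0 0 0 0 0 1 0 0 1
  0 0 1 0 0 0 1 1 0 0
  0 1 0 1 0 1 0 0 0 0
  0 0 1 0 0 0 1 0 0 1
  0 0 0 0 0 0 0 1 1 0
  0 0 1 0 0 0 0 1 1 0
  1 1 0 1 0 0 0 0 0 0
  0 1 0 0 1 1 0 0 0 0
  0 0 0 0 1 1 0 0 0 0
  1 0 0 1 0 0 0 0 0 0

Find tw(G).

A width-2 tree decomposition is:
Bags: B1 = {1, 7, 10}  B2 = {4, 7, 10}  B3 = {2, 4, 7}  B4 = {2, 3, 4}  B5 = {2, 3, 8}  B6 = {3, 6, 8}  B7 = {5, 6, 8}  B8 = {5, 6, 9}
Tree: B1–B2, B2–B3, B3–B4, B4–B5, B5–B6, B6–B7, B7–B8
Each bag holds 3 vertices, so the decomposition has width 2, which upper-bounds the treewidth. Since 1–10–4–7–1 is a cycle in G, G is not acyclic. Forests are exactly the graphs of treewidth ≤ 1, so tw(G) ≥ 2. Combining the bounds, tw(G) = 2.

2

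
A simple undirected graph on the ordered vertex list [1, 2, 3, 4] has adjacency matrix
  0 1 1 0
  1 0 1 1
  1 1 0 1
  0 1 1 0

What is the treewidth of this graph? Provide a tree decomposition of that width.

The largest bag has 3 vertices, giving width 2; this decomposition certifies tw(G) ≤ 2. Conversely, {1, 2, 3} is a clique of size 3, and the vertices of any clique must share a bag in every tree decomposition; so some bag has ≥ 3 vertices and tw(G) ≥ 2. Combining the bounds, tw(G) = 2.

Treewidth 2.
Bags: B1 = {1, 2, 3}  B2 = {2, 3, 4}
Tree: B1–B2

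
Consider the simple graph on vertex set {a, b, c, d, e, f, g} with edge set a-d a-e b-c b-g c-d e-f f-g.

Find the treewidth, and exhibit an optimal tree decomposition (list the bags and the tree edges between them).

Treewidth 2.
One optimal decomposition is:
Bags: B1 = {e, f, g}  B2 = {b, e, g}  B3 = {b, c, e}  B4 = {c, d, e}  B5 = {a, d, e}
Tree: B1–B2, B2–B3, B3–B4, B4–B5

Each bag holds 3 vertices, so the decomposition has width 2, which upper-bounds the treewidth. For the lower bound, G contains the cycle e–f–g–b–c–d–a–e, so G is not a forest; only forests have treewidth ≤ 1, hence tw(G) ≥ 2. Hence tw(G) = 2 exactly.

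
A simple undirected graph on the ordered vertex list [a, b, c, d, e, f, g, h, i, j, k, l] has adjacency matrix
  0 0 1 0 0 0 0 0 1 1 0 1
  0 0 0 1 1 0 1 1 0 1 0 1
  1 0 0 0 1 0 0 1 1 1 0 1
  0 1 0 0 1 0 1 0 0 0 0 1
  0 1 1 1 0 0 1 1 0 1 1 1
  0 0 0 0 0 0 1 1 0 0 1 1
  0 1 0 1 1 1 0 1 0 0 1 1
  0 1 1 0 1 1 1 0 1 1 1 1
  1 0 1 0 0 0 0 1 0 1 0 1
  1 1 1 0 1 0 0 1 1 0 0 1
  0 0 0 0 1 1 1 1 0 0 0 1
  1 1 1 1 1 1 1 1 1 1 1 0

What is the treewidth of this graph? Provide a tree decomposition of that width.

Treewidth 4.
Bags: B1 = {b, e, h, j, l}  B2 = {b, e, g, h, l}  B3 = {b, d, e, g, l}  B4 = {e, g, h, k, l}  B5 = {c, e, h, j, l}  B6 = {c, h, i, j, l}  B7 = {f, g, h, k, l}  B8 = {a, c, i, j, l}
Tree: B1–B2, B2–B3, B2–B4, B1–B5, B5–B6, B4–B7, B6–B8

Each bag holds 5 vertices, so the decomposition has width 4, which upper-bounds the treewidth. For the lower bound, the 5 vertices {b, d, e, g, l} are pairwise adjacent, and any tree decomposition puts a clique entirely inside one bag — forcing width ≥ 4. The upper and lower bounds meet at 4, so that is the treewidth.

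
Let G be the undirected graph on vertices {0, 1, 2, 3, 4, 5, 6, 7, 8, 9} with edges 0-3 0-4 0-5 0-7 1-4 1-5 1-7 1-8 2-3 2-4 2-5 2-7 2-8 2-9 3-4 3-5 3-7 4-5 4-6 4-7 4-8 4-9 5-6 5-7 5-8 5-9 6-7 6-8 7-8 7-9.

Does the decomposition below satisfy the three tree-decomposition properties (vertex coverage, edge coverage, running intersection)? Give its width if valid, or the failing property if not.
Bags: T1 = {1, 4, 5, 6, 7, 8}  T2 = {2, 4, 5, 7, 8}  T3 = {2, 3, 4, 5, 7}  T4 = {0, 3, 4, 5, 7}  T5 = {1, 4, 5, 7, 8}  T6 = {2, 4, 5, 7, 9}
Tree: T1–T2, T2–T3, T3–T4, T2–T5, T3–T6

A tree decomposition must satisfy three properties: every vertex lies in some bag; for every edge, both endpoints lie together in some bag; and for every vertex, the bags containing it form a connected subtree. Here bags containing vertex 1 are not connected in the tree, so the decomposition is invalid.

No — bags containing vertex 1 are not connected in the tree.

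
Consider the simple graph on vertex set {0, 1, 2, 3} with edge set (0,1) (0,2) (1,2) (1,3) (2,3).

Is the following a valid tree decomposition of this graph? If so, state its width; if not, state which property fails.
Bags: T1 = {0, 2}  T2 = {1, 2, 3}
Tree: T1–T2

No — edge (1,0) lies in no bag.

A tree decomposition must satisfy three properties: every vertex lies in some bag; for every edge, both endpoints lie together in some bag; and for every vertex, the bags containing it form a connected subtree. Here edge (1,0) lies in no bag, so the decomposition is invalid.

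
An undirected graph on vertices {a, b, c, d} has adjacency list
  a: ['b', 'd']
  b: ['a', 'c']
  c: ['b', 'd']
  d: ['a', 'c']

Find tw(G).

2

A width-2 tree decomposition is:
Bags: B1 = {a, c, d}  B2 = {a, b, c}
Tree: B1–B2
Each bag holds 3 vertices, so the decomposition has width 2, which upper-bounds the treewidth. For the lower bound, G contains the cycle a–d–c–b–a, so G is not a forest; only forests have treewidth ≤ 1, hence tw(G) ≥ 2. The upper and lower bounds meet at 2, so that is the treewidth.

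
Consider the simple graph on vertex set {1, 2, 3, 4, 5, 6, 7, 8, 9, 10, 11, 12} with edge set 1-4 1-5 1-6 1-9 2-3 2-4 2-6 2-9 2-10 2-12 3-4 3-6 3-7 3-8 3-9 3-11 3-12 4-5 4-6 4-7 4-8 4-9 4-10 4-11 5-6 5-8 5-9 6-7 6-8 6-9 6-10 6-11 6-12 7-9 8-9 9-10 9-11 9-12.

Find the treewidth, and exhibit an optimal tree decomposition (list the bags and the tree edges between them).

Every bag has size at most 5, so the width is 5 − 1 = 4 and tw(G) ≤ 4. Conversely, {1, 4, 5, 6, 9} is a clique of size 5, and the vertices of any clique must share a bag in every tree decomposition; so some bag has ≥ 5 vertices and tw(G) ≥ 4. Therefore the treewidth is 4.

Treewidth 4.
One optimal decomposition is:
Bags: B1 = {2, 3, 6, 9, 12}  B2 = {2, 3, 4, 6, 9}  B3 = {3, 4, 6, 8, 9}  B4 = {4, 5, 6, 8, 9}  B5 = {3, 4, 6, 9, 11}  B6 = {3, 4, 6, 7, 9}  B7 = {1, 4, 5, 6, 9}  B8 = {2, 4, 6, 9, 10}
Tree: B1–B2, B2–B3, B3–B4, B2–B5, B3–B6, B4–B7, B2–B8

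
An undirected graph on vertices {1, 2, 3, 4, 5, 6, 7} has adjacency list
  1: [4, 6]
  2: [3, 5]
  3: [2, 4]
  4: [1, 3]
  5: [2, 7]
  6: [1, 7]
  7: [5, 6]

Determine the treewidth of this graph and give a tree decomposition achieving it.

Every bag has size at most 3, so the width is 3 − 1 = 2 and tw(G) ≤ 2. Since 7–5–2–3–4–1–6–7 is a cycle in G, G is not acyclic. Forests are exactly the graphs of treewidth ≤ 1, so tw(G) ≥ 2. Therefore the treewidth is 2.

Treewidth 2.
One optimal decomposition is:
Bags: B1 = {2, 5, 7}  B2 = {2, 3, 7}  B3 = {3, 4, 7}  B4 = {1, 4, 7}  B5 = {1, 6, 7}
Tree: B1–B2, B2–B3, B3–B4, B4–B5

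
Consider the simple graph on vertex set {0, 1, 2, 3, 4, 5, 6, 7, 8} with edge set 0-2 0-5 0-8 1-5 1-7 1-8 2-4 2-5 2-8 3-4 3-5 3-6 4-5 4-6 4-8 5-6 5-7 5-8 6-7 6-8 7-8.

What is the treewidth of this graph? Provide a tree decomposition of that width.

The largest bag has 4 vertices, giving width 3; this decomposition certifies tw(G) ≤ 3. On the other hand G contains the 4-clique {1, 5, 7, 8}. A clique must lie in a single bag of any decomposition, so no decomposition can have width below 3. Therefore the treewidth is 3.

Treewidth 3.
Bags: B1 = {4, 5, 6, 8}  B2 = {3, 4, 5, 6}  B3 = {5, 6, 7, 8}  B4 = {2, 4, 5, 8}  B5 = {0, 2, 5, 8}  B6 = {1, 5, 7, 8}
Tree: B1–B2, B1–B3, B1–B4, B4–B5, B3–B6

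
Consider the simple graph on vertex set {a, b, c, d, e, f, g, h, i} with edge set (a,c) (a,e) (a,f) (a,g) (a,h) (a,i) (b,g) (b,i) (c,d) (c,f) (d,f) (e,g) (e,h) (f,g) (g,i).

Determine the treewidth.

2

A width-2 tree decomposition is:
Bags: B1 = {a, e, g}  B2 = {a, g, i}  B3 = {b, g, i}  B4 = {a, f, g}  B5 = {a, c, f}  B6 = {a, e, h}  B7 = {c, d, f}
Tree: B1–B2, B2–B3, B2–B4, B4–B5, B1–B6, B5–B7
Each bag holds 3 vertices, so the decomposition has width 2, which upper-bounds the treewidth. Conversely, {c, d, f} is a clique of size 3, and the vertices of any clique must share a bag in every tree decomposition; so some bag has ≥ 3 vertices and tw(G) ≥ 2. Combining the bounds, tw(G) = 2.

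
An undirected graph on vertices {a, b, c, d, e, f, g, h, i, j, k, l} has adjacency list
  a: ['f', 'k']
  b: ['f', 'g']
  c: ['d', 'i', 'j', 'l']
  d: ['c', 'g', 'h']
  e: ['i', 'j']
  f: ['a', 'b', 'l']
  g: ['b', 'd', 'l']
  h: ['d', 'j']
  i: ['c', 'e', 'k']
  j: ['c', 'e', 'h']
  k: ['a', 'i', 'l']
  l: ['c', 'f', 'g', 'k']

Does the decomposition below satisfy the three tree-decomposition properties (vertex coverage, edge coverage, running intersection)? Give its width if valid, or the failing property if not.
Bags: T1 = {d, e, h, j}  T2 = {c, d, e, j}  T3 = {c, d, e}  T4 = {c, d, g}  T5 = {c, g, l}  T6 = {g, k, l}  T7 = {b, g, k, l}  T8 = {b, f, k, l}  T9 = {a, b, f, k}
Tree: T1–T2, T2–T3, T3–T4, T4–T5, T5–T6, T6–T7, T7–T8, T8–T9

A tree decomposition must satisfy three properties: every vertex lies in some bag; for every edge, both endpoints lie together in some bag; and for every vertex, the bags containing it form a connected subtree. Here vertex i appears in no bag, so the decomposition is invalid.

No — vertex i appears in no bag.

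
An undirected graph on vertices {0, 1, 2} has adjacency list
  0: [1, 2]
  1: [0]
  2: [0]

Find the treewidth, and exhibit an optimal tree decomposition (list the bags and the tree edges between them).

Treewidth 1.
One optimal decomposition is:
Bags: B1 = {0, 1}  B2 = {0, 2}
Tree: B1–B2

Every bag has size at most 2, so the width is 2 − 1 = 1 and tw(G) ≤ 1. G has an edge, so its treewidth is at least 1. Therefore the treewidth is 1.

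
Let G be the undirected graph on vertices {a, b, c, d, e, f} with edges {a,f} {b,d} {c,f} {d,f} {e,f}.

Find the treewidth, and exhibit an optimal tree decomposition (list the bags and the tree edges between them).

Each bag holds 2 vertices, so the decomposition has width 1, which upper-bounds the treewidth. Since G has at least one edge (e.g. f–a), it is not an edgeless graph, so tw(G) ≥ 1. Combining the bounds, tw(G) = 1.

Treewidth 1.
One optimal decomposition is:
Bags: B1 = {a, f}  B2 = {d, f}  B3 = {c, f}  B4 = {e, f}  B5 = {b, d}
Tree: B1–B2, B1–B3, B2–B4, B2–B5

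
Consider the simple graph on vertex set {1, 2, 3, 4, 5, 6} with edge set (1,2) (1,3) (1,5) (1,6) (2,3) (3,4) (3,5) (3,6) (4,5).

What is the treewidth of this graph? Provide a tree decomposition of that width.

Treewidth 2.
Bags: B1 = {1, 3, 5}  B2 = {1, 3, 6}  B3 = {1, 2, 3}  B4 = {3, 4, 5}
Tree: B1–B2, B1–B3, B1–B4

Each bag holds 3 vertices, so the decomposition has width 2, which upper-bounds the treewidth. On the other hand G contains the 3-clique {1, 2, 3}. A clique must lie in a single bag of any decomposition, so no decomposition can have width below 2. Hence tw(G) = 2 exactly.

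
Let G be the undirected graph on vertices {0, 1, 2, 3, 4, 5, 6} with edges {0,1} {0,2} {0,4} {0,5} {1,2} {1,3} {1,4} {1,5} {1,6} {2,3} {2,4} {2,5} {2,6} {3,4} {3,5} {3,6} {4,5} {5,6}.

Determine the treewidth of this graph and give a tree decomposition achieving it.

Every bag has size at most 5, so the width is 5 − 1 = 4 and tw(G) ≤ 4. For the lower bound, the 5 vertices {0, 1, 2, 4, 5} are pairwise adjacent, and any tree decomposition puts a clique entirely inside one bag — forcing width ≥ 4. Combining the bounds, tw(G) = 4.

Treewidth 4.
One such decomposition:
Bags: B1 = {1, 2, 3, 4, 5}  B2 = {1, 2, 3, 5, 6}  B3 = {0, 1, 2, 4, 5}
Tree: B1–B2, B1–B3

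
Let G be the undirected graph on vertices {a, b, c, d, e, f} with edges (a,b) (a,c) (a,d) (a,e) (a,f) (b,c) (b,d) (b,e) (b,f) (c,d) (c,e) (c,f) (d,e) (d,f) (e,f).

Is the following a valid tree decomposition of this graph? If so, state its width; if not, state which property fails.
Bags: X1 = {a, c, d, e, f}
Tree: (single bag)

A tree decomposition must satisfy three properties: every vertex lies in some bag; for every edge, both endpoints lie together in some bag; and for every vertex, the bags containing it form a connected subtree. Here vertex b appears in no bag, so the decomposition is invalid.

No — vertex b appears in no bag.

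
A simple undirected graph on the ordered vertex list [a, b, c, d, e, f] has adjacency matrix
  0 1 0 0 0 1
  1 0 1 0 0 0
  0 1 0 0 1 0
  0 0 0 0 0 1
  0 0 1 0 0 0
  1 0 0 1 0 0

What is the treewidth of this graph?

1

A width-1 tree decomposition is:
Bags: B1 = {c, e}  B2 = {b, c}  B3 = {a, b}  B4 = {a, f}  B5 = {d, f}
Tree: B1–B2, B2–B3, B3–B4, B4–B5
Each bag holds 2 vertices, so the decomposition has width 1, which upper-bounds the treewidth. Since G has at least one edge (e.g. e–c), it is not an edgeless graph, so tw(G) ≥ 1. Combining the bounds, tw(G) = 1.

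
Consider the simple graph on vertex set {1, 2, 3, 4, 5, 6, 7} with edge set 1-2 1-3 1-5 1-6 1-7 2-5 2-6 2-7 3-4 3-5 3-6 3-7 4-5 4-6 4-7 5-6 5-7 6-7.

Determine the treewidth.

A width-4 tree decomposition is:
Bags: B1 = {1, 3, 5, 6, 7}  B2 = {3, 4, 5, 6, 7}  B3 = {1, 2, 5, 6, 7}
Tree: B1–B2, B1–B3
The largest bag has 5 vertices, giving width 4; this decomposition certifies tw(G) ≤ 4. On the other hand G contains the 5-clique {1, 2, 5, 6, 7}. A clique must lie in a single bag of any decomposition, so no decomposition can have width below 4. Therefore the treewidth is 4.

4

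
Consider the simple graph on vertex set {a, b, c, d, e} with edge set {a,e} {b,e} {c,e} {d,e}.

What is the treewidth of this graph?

1

A width-1 tree decomposition is:
Bags: B1 = {d, e}  B2 = {a, e}  B3 = {b, e}  B4 = {c, e}
Tree: B1–B2, B1–B3, B1–B4
Each bag holds 2 vertices, so the decomposition has width 1, which upper-bounds the treewidth. Since G has at least one edge (e.g. d–e), it is not an edgeless graph, so tw(G) ≥ 1. The upper and lower bounds meet at 1, so that is the treewidth.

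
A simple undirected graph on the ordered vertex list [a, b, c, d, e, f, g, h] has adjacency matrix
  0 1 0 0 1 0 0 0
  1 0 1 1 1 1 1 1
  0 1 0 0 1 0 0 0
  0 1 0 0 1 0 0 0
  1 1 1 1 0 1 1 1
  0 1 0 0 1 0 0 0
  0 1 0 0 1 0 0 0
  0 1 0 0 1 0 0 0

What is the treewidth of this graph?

A width-2 tree decomposition is:
Bags: B1 = {b, e, g}  B2 = {a, b, e}  B3 = {b, c, e}  B4 = {b, d, e}  B5 = {b, e, f}  B6 = {b, e, h}
Tree: B1–B2, B1–B3, B1–B4, B3–B5, B1–B6
The largest bag has 3 vertices, giving width 2; this decomposition certifies tw(G) ≤ 2. Conversely, {b, d, e} is a clique of size 3, and the vertices of any clique must share a bag in every tree decomposition; so some bag has ≥ 3 vertices and tw(G) ≥ 2. The upper and lower bounds meet at 2, so that is the treewidth.

2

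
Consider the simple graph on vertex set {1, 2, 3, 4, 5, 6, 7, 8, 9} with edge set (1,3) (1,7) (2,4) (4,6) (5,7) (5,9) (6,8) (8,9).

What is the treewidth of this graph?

1

A width-1 tree decomposition is:
Bags: B1 = {1, 3}  B2 = {1, 7}  B3 = {5, 7}  B4 = {5, 9}  B5 = {8, 9}  B6 = {6, 8}  B7 = {4, 6}  B8 = {2, 4}
Tree: B1–B2, B2–B3, B3–B4, B4–B5, B5–B6, B6–B7, B7–B8
The largest bag has 2 vertices, giving width 1; this decomposition certifies tw(G) ≤ 1. Any graph with an edge has treewidth ≥ 1, and G has the edge 3–1. Combining the bounds, tw(G) = 1.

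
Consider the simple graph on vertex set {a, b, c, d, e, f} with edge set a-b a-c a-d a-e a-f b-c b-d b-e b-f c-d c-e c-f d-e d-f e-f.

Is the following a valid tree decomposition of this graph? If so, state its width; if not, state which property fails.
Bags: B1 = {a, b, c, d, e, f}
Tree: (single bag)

Yes; width 5.

Checking the three conditions: (i) the bags cover all of {a, b, c, d, e, f}; (ii) for each edge, some bag contains both endpoints; (iii) the bags containing any fixed vertex form a subtree. All hold, so the decomposition is valid with width 6 − 1 = 5.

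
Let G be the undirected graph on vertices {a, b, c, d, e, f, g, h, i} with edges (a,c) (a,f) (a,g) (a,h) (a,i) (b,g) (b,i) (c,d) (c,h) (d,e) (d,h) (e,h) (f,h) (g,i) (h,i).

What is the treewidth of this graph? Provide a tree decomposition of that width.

The largest bag has 3 vertices, giving width 2; this decomposition certifies tw(G) ≤ 2. On the other hand G contains the 3-clique {a, g, i}. A clique must lie in a single bag of any decomposition, so no decomposition can have width below 2. Therefore the treewidth is 2.

Treewidth 2.
Bags: B1 = {b, g, i}  B2 = {a, g, i}  B3 = {a, h, i}  B4 = {a, c, h}  B5 = {a, f, h}  B6 = {c, d, h}  B7 = {d, e, h}
Tree: B1–B2, B2–B3, B3–B4, B3–B5, B4–B6, B6–B7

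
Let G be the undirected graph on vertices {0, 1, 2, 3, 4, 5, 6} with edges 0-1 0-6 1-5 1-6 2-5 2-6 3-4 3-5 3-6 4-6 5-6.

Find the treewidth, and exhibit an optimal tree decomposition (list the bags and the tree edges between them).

Every bag has size at most 3, so the width is 3 − 1 = 2 and tw(G) ≤ 2. For the lower bound, the 3 vertices {0, 1, 6} are pairwise adjacent, and any tree decomposition puts a clique entirely inside one bag — forcing width ≥ 2. The upper and lower bounds meet at 2, so that is the treewidth.

Treewidth 2.
One optimal decomposition is:
Bags: B1 = {1, 5, 6}  B2 = {2, 5, 6}  B3 = {0, 1, 6}  B4 = {3, 5, 6}  B5 = {3, 4, 6}
Tree: B1–B2, B1–B3, B1–B4, B4–B5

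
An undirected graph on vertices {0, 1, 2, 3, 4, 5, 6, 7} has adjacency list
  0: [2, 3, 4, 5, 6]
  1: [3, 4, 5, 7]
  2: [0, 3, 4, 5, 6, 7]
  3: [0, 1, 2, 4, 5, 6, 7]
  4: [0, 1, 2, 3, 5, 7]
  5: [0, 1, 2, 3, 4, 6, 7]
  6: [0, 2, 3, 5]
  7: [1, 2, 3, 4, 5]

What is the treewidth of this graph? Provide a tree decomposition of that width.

The largest bag has 5 vertices, giving width 4; this decomposition certifies tw(G) ≤ 4. On the other hand G contains the 5-clique {1, 3, 4, 5, 7}. A clique must lie in a single bag of any decomposition, so no decomposition can have width below 4. Combining the bounds, tw(G) = 4.

Treewidth 4.
One optimal decomposition is:
Bags: B1 = {2, 3, 4, 5, 7}  B2 = {0, 2, 3, 4, 5}  B3 = {0, 2, 3, 5, 6}  B4 = {1, 3, 4, 5, 7}
Tree: B1–B2, B2–B3, B1–B4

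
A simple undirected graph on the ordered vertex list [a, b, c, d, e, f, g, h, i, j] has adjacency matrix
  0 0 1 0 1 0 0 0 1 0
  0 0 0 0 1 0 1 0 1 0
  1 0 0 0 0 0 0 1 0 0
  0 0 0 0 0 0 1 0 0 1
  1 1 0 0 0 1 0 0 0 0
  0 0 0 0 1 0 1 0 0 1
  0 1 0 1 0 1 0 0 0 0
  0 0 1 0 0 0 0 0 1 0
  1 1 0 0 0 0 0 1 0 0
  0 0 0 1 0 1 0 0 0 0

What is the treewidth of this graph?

2

A width-2 tree decomposition is:
Bags: B1 = {c, h, i}  B2 = {a, c, i}  B3 = {a, b, i}  B4 = {a, b, e}  B5 = {b, e, g}  B6 = {e, f, g}  B7 = {d, f, g}  B8 = {d, f, j}
Tree: B1–B2, B2–B3, B3–B4, B4–B5, B5–B6, B6–B7, B7–B8
Every bag has size at most 3, so the width is 3 − 1 = 2 and tw(G) ≤ 2. The edges h–c–a–i–h form a cycle, so G is not a tree and its treewidth is at least 2. Therefore the treewidth is 2.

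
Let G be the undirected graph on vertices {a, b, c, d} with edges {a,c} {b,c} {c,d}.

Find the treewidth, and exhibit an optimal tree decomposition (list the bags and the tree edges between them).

Treewidth 1.
One optimal decomposition is:
Bags: B1 = {a, c}  B2 = {c, d}  B3 = {b, c}
Tree: B1–B2, B2–B3

Each bag holds 2 vertices, so the decomposition has width 1, which upper-bounds the treewidth. Any graph with an edge has treewidth ≥ 1, and G has the edge c–a. Hence tw(G) = 1 exactly.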